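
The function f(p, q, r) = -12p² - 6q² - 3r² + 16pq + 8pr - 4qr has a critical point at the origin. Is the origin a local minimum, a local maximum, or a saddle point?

The Hessian at the origin is H = [[-24, 16, 8], [16, -12, -4], [8, -4, -6]].
Symmetric row and column elimination reduces H to a congruent diagonal form with pivots -24, -4/3, -2.
Counting signs: 3 negative.
H is negative definite, so the origin is a strict local maximum.

local maximum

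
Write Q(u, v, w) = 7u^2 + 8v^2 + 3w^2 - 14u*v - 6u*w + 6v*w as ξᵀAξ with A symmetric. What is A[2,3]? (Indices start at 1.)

3

The coefficient of v·w in Q is 6. For a symmetric A this equals A[2,3] + A[3,2] = 2·A[2,3].
So A[2,3] = 6/2 = 3.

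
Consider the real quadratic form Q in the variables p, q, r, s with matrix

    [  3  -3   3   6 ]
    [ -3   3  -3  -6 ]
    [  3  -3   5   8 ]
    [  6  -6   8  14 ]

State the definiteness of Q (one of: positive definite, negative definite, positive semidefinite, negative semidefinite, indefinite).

Symmetric row and column elimination reduces A to a congruent diagonal form with pivots 3, 0, 2, 0.
So there are 2 positive, 2 zero pivots.
Hence Q is positive semidefinite.

positive semidefinite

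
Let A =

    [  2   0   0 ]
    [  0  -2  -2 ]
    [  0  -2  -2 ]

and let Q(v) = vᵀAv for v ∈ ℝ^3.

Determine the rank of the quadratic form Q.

Symmetric row and column elimination reduces A to a congruent diagonal form with pivots 2, -2, 0.
Counting signs: 1 positive, 1 negative, 1 zero.
The rank is the number of nonzero pivots: 2.

2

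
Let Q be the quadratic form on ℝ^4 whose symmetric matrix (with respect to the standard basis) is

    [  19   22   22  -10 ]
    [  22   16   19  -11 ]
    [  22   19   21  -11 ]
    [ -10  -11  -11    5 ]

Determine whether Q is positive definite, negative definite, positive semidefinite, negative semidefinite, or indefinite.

Applying the same elementary operations to the rows and columns of A produces a congruent diagonal matrix with entries 19, -180/19, -1/20, 4/9.
So there are 2 positive, 2 negative pivots.
Hence Q is indefinite.

indefinite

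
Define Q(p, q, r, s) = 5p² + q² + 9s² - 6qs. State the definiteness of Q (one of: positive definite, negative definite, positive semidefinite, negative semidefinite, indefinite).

positive semidefinite

The associated matrix is A = [[5, 0, 0, 0], [0, 1, 0, -3], [0, 0, 0, 0], [0, -3, 0, 9]].
Congruent diagonalization of A (simultaneous row and column reduction) yields pivots 5, 1, 0, 0.
Counting signs: 2 positive, 2 zero.
Hence Q is positive semidefinite.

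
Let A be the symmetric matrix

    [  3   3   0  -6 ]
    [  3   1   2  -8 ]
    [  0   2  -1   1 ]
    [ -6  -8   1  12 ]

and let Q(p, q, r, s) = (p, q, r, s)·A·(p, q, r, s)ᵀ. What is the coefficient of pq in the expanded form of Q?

The coefficient of pq is A[1,2] + A[2,1] = 2·3 = 6.

6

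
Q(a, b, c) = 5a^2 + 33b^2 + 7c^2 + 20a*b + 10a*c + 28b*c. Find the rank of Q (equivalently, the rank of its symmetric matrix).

The symmetric matrix is A = [[5, 10, 5], [10, 33, 14], [5, 14, 7]].
Congruent diagonalization of A (simultaneous row and column reduction) yields pivots 5, 13, 10/13.
That gives 3 positive pivots.
The rank is the number of nonzero pivots: 3.

3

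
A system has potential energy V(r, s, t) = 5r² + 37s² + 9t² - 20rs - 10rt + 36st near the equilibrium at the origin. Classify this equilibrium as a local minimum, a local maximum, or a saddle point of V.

The Hessian at the origin is H = [[10, -20, -10], [-20, 74, 36], [-10, 36, 18]].
An LDLᵀ factorisation of H has diagonal entries 10, 34, 8/17.
That gives 3 positive pivots.
H is positive definite, so the origin is a strict local minimum.

local minimum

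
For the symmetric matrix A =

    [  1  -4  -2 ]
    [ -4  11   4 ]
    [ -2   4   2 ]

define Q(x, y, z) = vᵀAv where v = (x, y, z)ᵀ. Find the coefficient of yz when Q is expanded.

8

The coefficient of yz is A[2,3] + A[3,2] = 2·4 = 8.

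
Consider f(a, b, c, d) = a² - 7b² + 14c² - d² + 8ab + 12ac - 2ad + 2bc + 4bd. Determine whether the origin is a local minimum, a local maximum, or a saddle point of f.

The Hessian at the origin is H = [[2, 8, 12, -2], [8, -14, 2, 4], [12, 2, 28, 0], [-2, 4, 0, -2]].
An LDLᵀ factorisation of H has diagonal entries 2, -46, 2, -20/23.
That gives 2 positive, 2 negative pivots.
H is indefinite, so the origin is a saddle point.

saddle point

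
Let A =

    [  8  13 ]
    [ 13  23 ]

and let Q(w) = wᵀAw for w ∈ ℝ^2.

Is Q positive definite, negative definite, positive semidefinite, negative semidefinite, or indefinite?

For the 2×2 matrix [[8, 13], [13, 23]]: det = 8·23 − (13)² = 15, trace = 31.
det > 0 so both eigenvalues share the sign of the trace; trace = 31 > 0 ⇒ both positive.

positive definite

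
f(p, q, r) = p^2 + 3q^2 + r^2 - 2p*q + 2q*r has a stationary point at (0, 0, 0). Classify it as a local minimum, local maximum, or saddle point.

The Hessian at the origin is H = [[2, -2, 0], [-2, 6, 2], [0, 2, 2]].
Applying the same elementary operations to the rows and columns of H produces a congruent diagonal matrix with entries 2, 4, 1.
That gives 3 positive pivots.
H is positive definite, so the origin is a strict local minimum.

local minimum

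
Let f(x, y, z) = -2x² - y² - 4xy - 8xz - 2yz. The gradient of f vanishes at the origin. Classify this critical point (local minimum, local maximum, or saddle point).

The Hessian at the origin is H = [[-4, -4, -8], [-4, -2, -2], [-8, -2, 0]].
Congruent diagonalization of H (simultaneous row and column reduction) yields pivots -4, 2, -2.
That gives 1 positive, 2 negative pivots.
H is indefinite, so the origin is a saddle point.

saddle point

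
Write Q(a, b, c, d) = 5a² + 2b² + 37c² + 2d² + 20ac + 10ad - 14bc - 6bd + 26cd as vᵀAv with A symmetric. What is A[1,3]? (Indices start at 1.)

The coefficient of a·c in Q is 20. For a symmetric A this equals A[1,3] + A[3,1] = 2·A[1,3].
So A[1,3] = 20/2 = 10.

10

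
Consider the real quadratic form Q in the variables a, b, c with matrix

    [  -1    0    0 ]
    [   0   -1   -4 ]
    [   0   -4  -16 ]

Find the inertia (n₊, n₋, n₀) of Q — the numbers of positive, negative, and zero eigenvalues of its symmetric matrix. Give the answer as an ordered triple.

Row-reducing A symmetrically gives the diagonal entries -1, -1, 0.
That gives 2 negative, 1 zero pivots.

(0, 2, 1)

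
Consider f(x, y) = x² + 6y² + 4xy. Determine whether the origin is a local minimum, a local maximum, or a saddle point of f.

The Hessian at the origin is H = [[2, 4], [4, 12]].
det H = 2·12 − (4)² = 8 > 0 and H[1,1] = 2 > 0, so H is positive definite.
Therefore the origin is a local minimum.

local minimum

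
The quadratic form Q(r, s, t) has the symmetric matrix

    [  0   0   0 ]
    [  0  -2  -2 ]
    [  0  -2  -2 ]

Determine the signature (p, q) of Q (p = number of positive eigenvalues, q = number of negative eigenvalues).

Applying the same elementary operations to the rows and columns of A produces a congruent diagonal matrix with entries 0, -2, 0.
That gives 1 negative, 2 zero pivots.

(0, 1)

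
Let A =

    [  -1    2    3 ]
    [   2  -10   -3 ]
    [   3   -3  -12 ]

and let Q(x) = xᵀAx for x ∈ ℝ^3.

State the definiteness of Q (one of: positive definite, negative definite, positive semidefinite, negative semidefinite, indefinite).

negative definite

Leading principal minors: Δ_1 = -1, Δ_2 = 6, Δ_3 = -9.
The signs alternate starting with Δ_1 < 0, so by Sylvester's criterion Q is negative definite.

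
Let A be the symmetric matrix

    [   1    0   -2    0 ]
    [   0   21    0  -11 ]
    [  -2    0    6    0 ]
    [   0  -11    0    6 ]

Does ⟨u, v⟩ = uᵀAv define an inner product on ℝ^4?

yes

Leading principal minors: Δ_1 = 1, Δ_2 = 21, Δ_3 = 42, Δ_4 = 10.
All leading principal minors are positive, so by Sylvester's criterion Q is positive definite.
⟨·,·⟩ is an inner product exactly when A is positive definite.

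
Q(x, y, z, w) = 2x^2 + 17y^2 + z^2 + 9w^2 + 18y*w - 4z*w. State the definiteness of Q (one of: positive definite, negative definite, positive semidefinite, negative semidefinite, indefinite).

The symmetric matrix of Q is A = [[2, 0, 0, 0], [0, 17, 0, 9], [0, 0, 1, -2], [0, 9, -2, 9]].
Leading principal minors: Δ_1 = 2, Δ_2 = 34, Δ_3 = 34, Δ_4 = 8.
All leading principal minors are positive, so by Sylvester's criterion Q is positive definite.

positive definite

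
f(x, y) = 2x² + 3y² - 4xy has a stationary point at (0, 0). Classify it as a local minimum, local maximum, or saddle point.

The Hessian at the origin is H = [[4, -4], [-4, 6]].
det H = 4·6 − (-4)² = 8 > 0 and H[1,1] = 4 > 0, so H is positive definite.
Therefore the origin is a local minimum.

local minimum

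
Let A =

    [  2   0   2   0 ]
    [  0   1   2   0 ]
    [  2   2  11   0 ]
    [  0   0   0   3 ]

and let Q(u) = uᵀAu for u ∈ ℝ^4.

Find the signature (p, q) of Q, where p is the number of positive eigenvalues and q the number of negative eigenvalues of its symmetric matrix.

(4, 0)

Congruent diagonalization of A (simultaneous row and column reduction) yields pivots 2, 1, 5, 3.
Counting signs: 4 positive.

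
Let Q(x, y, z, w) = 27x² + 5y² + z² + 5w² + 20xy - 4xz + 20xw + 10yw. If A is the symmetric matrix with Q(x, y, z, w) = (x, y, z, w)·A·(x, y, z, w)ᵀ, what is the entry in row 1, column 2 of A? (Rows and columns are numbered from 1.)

10

The coefficient of x·y in Q is 20. For a symmetric A this equals A[1,2] + A[2,1] = 2·A[1,2].
So A[1,2] = 20/2 = 10.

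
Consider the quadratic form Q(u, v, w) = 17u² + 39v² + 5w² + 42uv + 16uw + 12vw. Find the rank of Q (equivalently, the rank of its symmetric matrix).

3

Write A = [[17, 21, 8], [21, 39, 6], [8, 6, 5]].
An LDLᵀ factorisation of A has diagonal entries 17, 222/17, 3/37.
That gives 3 positive pivots.
The rank is the number of nonzero pivots: 3.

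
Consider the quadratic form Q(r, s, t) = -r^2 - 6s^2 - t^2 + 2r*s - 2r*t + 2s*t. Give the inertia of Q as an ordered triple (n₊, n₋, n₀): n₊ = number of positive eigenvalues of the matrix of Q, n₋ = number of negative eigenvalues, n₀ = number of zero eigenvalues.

The associated matrix is A = [[-1, 1, -1], [1, -6, 1], [-1, 1, -1]].
Symmetric row and column elimination reduces A to a congruent diagonal form with pivots -1, -5, 0.
That gives 2 negative, 1 zero pivots.

(0, 2, 1)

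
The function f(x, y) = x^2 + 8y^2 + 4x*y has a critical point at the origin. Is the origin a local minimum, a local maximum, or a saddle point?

local minimum

The Hessian at the origin is H = [[2, 4], [4, 16]].
det H = 2·16 − (4)² = 16 > 0 and H[1,1] = 2 > 0, so H is positive definite.
Therefore the origin is a local minimum.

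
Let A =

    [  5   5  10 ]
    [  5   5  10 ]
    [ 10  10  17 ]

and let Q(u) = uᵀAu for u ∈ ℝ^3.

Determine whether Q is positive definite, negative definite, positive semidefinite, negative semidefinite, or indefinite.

indefinite

Congruent diagonalization of A (simultaneous row and column reduction) yields pivots 5, 0, -3.
So there are 1 positive, 1 negative, 1 zero pivots.
Hence Q is indefinite.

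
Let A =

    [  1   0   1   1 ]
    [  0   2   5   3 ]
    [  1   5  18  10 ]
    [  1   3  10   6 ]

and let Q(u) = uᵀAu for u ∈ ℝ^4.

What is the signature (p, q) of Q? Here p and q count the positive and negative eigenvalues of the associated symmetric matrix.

(3, 0)

Congruent diagonalization of A (simultaneous row and column reduction) yields pivots 1, 2, 9/2, 0.
So there are 3 positive, 1 zero pivots.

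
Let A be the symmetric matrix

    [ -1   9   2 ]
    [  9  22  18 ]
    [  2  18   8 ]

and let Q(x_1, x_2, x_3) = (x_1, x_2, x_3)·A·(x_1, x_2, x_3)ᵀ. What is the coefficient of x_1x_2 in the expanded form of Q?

The coefficient of x_1x_2 is A[1,2] + A[2,1] = 2·9 = 18.

18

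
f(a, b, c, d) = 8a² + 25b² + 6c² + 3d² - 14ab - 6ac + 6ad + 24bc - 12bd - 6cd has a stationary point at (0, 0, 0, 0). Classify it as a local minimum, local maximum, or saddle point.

The Hessian at the origin is H = [[16, -14, -6, 6], [-14, 50, 24, -12], [-6, 24, 12, -6], [6, -12, -6, 6]].
An LDLᵀ factorisation of H has diagonal entries 16, 151/4, 66/151, 24/11.
So there are 4 positive pivots.
H is positive definite, so the origin is a strict local minimum.

local minimum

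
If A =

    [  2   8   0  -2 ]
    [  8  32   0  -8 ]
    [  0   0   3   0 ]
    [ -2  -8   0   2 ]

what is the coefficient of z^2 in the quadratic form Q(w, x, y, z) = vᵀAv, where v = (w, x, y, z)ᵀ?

2

The coefficient of z^2 is the diagonal entry A[4,4] = 2.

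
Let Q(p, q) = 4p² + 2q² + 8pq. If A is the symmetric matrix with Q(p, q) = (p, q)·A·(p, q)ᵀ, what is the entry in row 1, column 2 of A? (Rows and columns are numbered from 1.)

4

The coefficient of p·q in Q is 8. For a symmetric A this equals A[1,2] + A[2,1] = 2·A[1,2].
So A[1,2] = 8/2 = 4.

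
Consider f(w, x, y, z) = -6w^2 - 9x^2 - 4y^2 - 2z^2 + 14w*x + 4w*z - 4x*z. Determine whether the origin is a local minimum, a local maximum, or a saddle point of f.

local maximum

The Hessian at the origin is H = [[-12, 14, 0, 4], [14, -18, 0, -4], [0, 0, -8, 0], [4, -4, 0, -4]].
Symmetric row and column elimination reduces H to a congruent diagonal form with pivots -12, -5/3, -8, -12/5.
That gives 4 negative pivots.
H is negative definite, so the origin is a strict local maximum.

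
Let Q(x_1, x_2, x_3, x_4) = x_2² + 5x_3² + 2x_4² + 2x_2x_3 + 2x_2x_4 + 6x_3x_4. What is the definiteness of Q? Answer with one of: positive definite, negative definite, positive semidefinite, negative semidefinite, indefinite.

The associated matrix is A = [[0, 0, 0, 0], [0, 1, 1, 1], [0, 1, 5, 3], [0, 1, 3, 2]].
Symmetric row and column elimination reduces A to a congruent diagonal form with pivots 0, 1, 4, 0.
That gives 2 positive, 2 zero pivots.
Hence Q is positive semidefinite.

positive semidefinite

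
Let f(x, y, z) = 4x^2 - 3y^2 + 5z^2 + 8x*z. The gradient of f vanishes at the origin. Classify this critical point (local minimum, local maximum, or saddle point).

The Hessian at the origin is H = [[8, 0, 8], [0, -6, 0], [8, 0, 10]].
An LDLᵀ factorisation of H has diagonal entries 8, -6, 2.
That gives 2 positive, 1 negative pivots.
H is indefinite, so the origin is a saddle point.

saddle point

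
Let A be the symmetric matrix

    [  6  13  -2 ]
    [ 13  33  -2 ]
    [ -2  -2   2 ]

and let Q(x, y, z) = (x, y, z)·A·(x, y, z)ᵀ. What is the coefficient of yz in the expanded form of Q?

-4

The coefficient of yz is A[2,3] + A[3,2] = 2·(-2) = -4.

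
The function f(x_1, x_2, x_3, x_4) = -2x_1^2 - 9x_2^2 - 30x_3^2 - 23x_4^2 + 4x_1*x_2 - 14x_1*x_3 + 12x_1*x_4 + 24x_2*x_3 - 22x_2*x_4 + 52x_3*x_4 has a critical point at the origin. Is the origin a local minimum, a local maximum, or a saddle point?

The Hessian at the origin is H = [[-4, 4, -14, 12], [4, -18, 24, -22], [-14, 24, -60, 52], [12, -22, 52, -46]].
Symmetric row and column elimination reduces H to a congruent diagonal form with pivots -4, -14, -27/7, -20/27.
Counting signs: 4 negative.
H is negative definite, so the origin is a strict local maximum.

local maximum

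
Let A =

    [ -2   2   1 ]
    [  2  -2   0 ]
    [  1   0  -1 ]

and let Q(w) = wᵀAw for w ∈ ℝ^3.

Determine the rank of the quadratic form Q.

Row reduction of A gives 3 nonzero rows, so rank A = 3.

3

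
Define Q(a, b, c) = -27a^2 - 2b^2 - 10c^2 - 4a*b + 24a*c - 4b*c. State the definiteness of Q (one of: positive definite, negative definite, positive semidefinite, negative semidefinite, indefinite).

negative definite

The symmetric matrix of Q is A = [[-27, -2, 12], [-2, -2, -2], [12, -2, -10]].
Leading principal minors: Δ_1 = -27, Δ_2 = 50, Δ_3 = -8.
The signs alternate starting with Δ_1 < 0, so by Sylvester's criterion Q is negative definite.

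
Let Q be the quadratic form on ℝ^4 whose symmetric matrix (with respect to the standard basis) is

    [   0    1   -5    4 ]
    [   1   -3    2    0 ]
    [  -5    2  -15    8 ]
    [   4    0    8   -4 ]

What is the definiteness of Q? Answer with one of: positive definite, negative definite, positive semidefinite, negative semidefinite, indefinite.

A is congruent to a diagonal matrix with 1 positive, 3 negative and 0 zero entries, so Q is indefinite.

indefinite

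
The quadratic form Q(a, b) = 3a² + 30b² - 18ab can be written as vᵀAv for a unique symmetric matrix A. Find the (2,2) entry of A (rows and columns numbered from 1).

30

The coefficient of b² in Q is 30, and that is exactly A[2,2].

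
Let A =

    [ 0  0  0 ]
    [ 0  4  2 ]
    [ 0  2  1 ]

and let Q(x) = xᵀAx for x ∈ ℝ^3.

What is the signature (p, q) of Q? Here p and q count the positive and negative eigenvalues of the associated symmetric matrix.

Applying the same elementary operations to the rows and columns of A produces a congruent diagonal matrix with entries 0, 4, 0.
Counting signs: 1 positive, 2 zero.

(1, 0)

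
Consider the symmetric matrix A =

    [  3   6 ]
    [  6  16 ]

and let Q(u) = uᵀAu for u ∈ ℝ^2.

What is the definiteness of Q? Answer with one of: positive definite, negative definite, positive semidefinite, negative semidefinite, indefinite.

For the 2×2 matrix [[3, 6], [6, 16]]: det = 3·16 − (6)² = 12, trace = 19.
det > 0 so both eigenvalues share the sign of the trace; trace = 19 > 0 ⇒ both positive.

positive definite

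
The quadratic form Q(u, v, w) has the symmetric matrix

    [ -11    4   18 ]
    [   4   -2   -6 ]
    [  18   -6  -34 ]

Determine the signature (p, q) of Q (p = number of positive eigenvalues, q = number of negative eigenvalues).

Symmetric row and column elimination reduces A to a congruent diagonal form with pivots -11, -6/11, -4.
Counting signs: 3 negative.

(0, 3)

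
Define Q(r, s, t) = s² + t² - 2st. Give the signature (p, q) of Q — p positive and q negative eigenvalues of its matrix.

Write A = [[0, 0, 0], [0, 1, -1], [0, -1, 1]].
Applying the same elementary operations to the rows and columns of A produces a congruent diagonal matrix with entries 0, 1, 0.
So there are 1 positive, 2 zero pivots.

(1, 0)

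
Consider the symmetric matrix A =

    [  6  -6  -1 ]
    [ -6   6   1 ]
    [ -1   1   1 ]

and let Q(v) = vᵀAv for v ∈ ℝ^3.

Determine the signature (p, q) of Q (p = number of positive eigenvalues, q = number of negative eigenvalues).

Applying the same elementary operations to the rows and columns of A produces a congruent diagonal matrix with entries 6, 0, 5/6.
That gives 2 positive, 1 zero pivots.

(2, 0)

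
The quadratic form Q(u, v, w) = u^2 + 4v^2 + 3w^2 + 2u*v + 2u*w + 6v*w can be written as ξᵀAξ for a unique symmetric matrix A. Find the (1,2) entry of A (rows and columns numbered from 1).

The coefficient of u·v in Q is 2. For a symmetric A this equals A[1,2] + A[2,1] = 2·A[1,2].
So A[1,2] = 2/2 = 1.

1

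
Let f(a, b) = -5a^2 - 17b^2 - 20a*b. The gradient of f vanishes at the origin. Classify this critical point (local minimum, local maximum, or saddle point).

saddle point

The Hessian at the origin is H = [[-10, -20], [-20, -34]].
det H = -10·-34 − (-20)² = -60 < 0, so H is indefinite.
Therefore the origin is a saddle point.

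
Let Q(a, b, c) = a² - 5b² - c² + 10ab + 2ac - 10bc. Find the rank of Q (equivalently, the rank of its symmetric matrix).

3

Write A = [[1, 5, 1], [5, -5, -5], [1, -5, -1]].
An LDLᵀ factorisation of A has diagonal entries 1, -30, 4/3.
That gives 2 positive, 1 negative pivots.
The rank is the number of nonzero pivots: 3.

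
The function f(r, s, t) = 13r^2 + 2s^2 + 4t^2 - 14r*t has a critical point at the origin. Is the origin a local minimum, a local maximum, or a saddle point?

local minimum

The Hessian at the origin is H = [[26, 0, -14], [0, 4, 0], [-14, 0, 8]].
Row-reducing H symmetrically gives the diagonal entries 26, 4, 6/13.
That gives 3 positive pivots.
H is positive definite, so the origin is a strict local minimum.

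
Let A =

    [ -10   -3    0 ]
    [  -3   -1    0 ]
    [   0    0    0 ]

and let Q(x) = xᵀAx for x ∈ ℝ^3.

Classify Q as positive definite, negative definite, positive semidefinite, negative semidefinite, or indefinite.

Congruent diagonalization of A (simultaneous row and column reduction) yields pivots -10, -1/10, 0.
That gives 2 negative, 1 zero pivots.
Hence Q is negative semidefinite.

negative semidefinite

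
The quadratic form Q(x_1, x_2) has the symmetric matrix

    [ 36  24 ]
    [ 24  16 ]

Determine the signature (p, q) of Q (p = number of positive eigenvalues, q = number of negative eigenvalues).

Symmetric row and column elimination reduces A to a congruent diagonal form with pivots 36, 0.
So there are 1 positive, 1 zero pivots.

(1, 0)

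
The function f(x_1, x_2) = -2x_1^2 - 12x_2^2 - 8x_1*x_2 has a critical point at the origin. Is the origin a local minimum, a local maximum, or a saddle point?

The Hessian at the origin is H = [[-4, -8], [-8, -24]].
det H = -4·-24 − (-8)² = 32 > 0 and H[1,1] = -4 < 0, so H is negative definite.
Therefore the origin is a local maximum.

local maximum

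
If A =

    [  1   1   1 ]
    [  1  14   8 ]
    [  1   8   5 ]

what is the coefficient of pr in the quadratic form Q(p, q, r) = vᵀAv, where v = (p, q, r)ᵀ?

The coefficient of pr is A[1,3] + A[3,1] = 2·1 = 2.

2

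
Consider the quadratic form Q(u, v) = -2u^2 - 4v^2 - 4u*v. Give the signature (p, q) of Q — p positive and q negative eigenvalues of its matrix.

(0, 2)

The associated matrix is A = [[-2, -2], [-2, -4]].
Row-reducing A symmetrically gives the diagonal entries -2, -2.
That gives 2 negative pivots.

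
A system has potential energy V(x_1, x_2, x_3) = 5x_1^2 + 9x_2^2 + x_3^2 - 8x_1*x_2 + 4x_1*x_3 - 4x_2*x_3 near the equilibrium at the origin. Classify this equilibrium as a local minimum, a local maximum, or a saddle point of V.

local minimum

The Hessian at the origin is H = [[10, -8, 4], [-8, 18, -4], [4, -4, 2]].
Congruent diagonalization of H (simultaneous row and column reduction) yields pivots 10, 58/5, 10/29.
Counting signs: 3 positive.
H is positive definite, so the origin is a strict local minimum.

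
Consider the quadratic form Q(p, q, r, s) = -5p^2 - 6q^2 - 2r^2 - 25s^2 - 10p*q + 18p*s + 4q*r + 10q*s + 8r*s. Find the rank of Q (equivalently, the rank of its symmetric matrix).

The associated matrix is A = [[-5, -5, 0, 9], [-5, -6, 2, 5], [0, 2, -2, 4], [9, 5, 4, -25]].
Applying the same elementary operations to the rows and columns of A produces a congruent diagonal matrix with entries -5, -1, 2, -4/5.
That gives 1 positive, 3 negative pivots.
The rank is the number of nonzero pivots: 4.

4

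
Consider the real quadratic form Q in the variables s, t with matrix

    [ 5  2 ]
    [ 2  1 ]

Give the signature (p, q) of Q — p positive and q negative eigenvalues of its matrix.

(2, 0)

Row-reducing A symmetrically gives the diagonal entries 5, 1/5.
So there are 2 positive pivots.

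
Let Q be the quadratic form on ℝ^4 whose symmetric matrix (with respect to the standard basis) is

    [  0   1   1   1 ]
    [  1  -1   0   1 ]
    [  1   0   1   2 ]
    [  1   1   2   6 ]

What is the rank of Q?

3

Row reduction of A gives 3 nonzero rows, so rank A = 3.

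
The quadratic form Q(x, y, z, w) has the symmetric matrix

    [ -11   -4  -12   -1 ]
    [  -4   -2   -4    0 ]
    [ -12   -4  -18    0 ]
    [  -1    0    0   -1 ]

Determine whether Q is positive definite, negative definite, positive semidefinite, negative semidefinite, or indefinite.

Leading principal minors: Δ_1 = -11, Δ_2 = 6, Δ_3 = -28, Δ_4 = 8.
The signs alternate starting with Δ_1 < 0, so by Sylvester's criterion Q is negative definite.

negative definite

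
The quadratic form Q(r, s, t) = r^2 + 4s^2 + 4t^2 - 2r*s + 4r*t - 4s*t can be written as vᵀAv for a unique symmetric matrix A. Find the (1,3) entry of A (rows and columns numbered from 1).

2

The coefficient of r·t in Q is 4. For a symmetric A this equals A[1,3] + A[3,1] = 2·A[1,3].
So A[1,3] = 4/2 = 2.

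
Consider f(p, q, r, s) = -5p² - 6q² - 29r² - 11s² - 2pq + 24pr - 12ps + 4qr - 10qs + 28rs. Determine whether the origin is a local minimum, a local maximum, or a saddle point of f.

The Hessian at the origin is H = [[-10, -2, 24, -12], [-2, -12, 4, -10], [24, 4, -58, 28], [-12, -10, 28, -22]].
An LDLᵀ factorisation of H has diagonal entries -10, -58/5, -10/29, -12/5.
That gives 4 negative pivots.
H is negative definite, so the origin is a strict local maximum.

local maximum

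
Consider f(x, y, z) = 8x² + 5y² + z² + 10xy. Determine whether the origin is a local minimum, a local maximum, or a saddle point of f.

local minimum

The Hessian at the origin is H = [[16, 10, 0], [10, 10, 0], [0, 0, 2]].
An LDLᵀ factorisation of H has diagonal entries 16, 15/4, 2.
So there are 3 positive pivots.
H is positive definite, so the origin is a strict local minimum.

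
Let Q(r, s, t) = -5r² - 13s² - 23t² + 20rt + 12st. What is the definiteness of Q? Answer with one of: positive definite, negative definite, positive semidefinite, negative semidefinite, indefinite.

Write A = [[-5, 0, 10], [0, -13, 6], [10, 6, -23]].
Symmetric row and column elimination reduces A to a congruent diagonal form with pivots -5, -13, -3/13.
Counting signs: 3 negative.
Hence Q is negative definite.

negative definite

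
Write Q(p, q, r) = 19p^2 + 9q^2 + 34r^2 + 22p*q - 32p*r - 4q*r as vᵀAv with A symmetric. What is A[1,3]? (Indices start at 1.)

The coefficient of p·r in Q is -32. For a symmetric A this equals A[1,3] + A[3,1] = 2·A[1,3].
So A[1,3] = -32/2 = -16.

-16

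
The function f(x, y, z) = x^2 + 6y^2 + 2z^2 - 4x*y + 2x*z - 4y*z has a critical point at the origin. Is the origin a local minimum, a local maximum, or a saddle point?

local minimum

The Hessian at the origin is H = [[2, -4, 2], [-4, 12, -4], [2, -4, 4]].
Symmetric row and column elimination reduces H to a congruent diagonal form with pivots 2, 4, 2.
So there are 3 positive pivots.
H is positive definite, so the origin is a strict local minimum.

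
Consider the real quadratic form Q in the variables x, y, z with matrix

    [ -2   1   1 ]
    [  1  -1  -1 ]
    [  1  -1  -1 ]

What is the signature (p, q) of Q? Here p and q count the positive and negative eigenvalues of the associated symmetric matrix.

Symmetric row and column elimination reduces A to a congruent diagonal form with pivots -2, -1/2, 0.
So there are 2 negative, 1 zero pivots.

(0, 2)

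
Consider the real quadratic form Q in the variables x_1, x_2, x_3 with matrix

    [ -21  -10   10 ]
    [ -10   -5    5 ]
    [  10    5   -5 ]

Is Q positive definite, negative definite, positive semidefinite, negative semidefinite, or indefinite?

negative semidefinite

Symmetric row and column elimination reduces A to a congruent diagonal form with pivots -21, -5/21, 0.
Counting signs: 2 negative, 1 zero.
Hence Q is negative semidefinite.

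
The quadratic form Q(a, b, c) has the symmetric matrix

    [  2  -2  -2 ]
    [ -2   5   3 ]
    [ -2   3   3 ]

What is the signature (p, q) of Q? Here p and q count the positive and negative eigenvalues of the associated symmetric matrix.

(3, 0)

Applying the same elementary operations to the rows and columns of A produces a congruent diagonal matrix with entries 2, 3, 2/3.
So there are 3 positive pivots.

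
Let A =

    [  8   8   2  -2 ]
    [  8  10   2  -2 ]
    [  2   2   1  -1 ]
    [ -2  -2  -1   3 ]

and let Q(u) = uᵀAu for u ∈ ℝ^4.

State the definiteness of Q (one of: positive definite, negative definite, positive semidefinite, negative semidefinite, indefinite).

positive definite

Congruent diagonalization of A (simultaneous row and column reduction) yields pivots 8, 2, 1/2, 2.
That gives 4 positive pivots.
Hence Q is positive definite.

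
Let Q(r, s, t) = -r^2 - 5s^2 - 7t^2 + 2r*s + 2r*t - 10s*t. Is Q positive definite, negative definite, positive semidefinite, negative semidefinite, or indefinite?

negative definite

The associated matrix is A = [[-1, 1, 1], [1, -5, -5], [1, -5, -7]].
Symmetric row and column elimination reduces A to a congruent diagonal form with pivots -1, -4, -2.
So there are 3 negative pivots.
Hence Q is negative definite.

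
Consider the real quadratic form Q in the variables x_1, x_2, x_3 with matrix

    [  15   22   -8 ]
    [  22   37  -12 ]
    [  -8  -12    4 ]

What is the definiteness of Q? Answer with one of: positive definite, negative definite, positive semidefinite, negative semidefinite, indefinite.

An LDLᵀ factorisation of A has diagonal entries 15, 71/15, -20/71.
That gives 2 positive, 1 negative pivots.
Hence Q is indefinite.

indefinite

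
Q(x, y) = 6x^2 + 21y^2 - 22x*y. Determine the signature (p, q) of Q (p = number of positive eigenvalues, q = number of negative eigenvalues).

The symmetric matrix is A = [[6, -11], [-11, 21]].
An LDLᵀ factorisation of A has diagonal entries 6, 5/6.
So there are 2 positive pivots.

(2, 0)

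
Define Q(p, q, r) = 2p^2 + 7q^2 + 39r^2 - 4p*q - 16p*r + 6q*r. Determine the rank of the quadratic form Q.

3

Write A = [[2, -2, -8], [-2, 7, 3], [-8, 3, 39]].
Applying the same elementary operations to the rows and columns of A produces a congruent diagonal matrix with entries 2, 5, 2.
Counting signs: 3 positive.
The rank is the number of nonzero pivots: 3.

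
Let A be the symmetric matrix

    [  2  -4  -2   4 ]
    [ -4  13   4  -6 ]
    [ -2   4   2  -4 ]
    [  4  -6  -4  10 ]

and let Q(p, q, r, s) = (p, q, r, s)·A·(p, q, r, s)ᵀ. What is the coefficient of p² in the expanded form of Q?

The coefficient of p² is the diagonal entry A[1,1] = 2.

2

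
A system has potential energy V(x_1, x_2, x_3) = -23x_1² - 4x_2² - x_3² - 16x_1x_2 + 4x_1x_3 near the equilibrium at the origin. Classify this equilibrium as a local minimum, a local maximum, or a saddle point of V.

local maximum

The Hessian at the origin is H = [[-46, -16, 4], [-16, -8, 0], [4, 0, -2]].
Congruent diagonalization of H (simultaneous row and column reduction) yields pivots -46, -56/23, -6/7.
That gives 3 negative pivots.
H is negative definite, so the origin is a strict local maximum.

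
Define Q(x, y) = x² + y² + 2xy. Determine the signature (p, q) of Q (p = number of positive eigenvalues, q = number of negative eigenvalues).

The associated matrix is A = [[1, 1], [1, 1]].
Applying the same elementary operations to the rows and columns of A produces a congruent diagonal matrix with entries 1, 0.
Counting signs: 1 positive, 1 zero.

(1, 0)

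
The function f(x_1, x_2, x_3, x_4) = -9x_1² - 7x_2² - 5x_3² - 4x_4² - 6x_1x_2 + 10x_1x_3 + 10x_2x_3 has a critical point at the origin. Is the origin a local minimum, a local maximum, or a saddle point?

local maximum

The Hessian at the origin is H = [[-18, -6, 10, 0], [-6, -14, 10, 0], [10, 10, -10, 0], [0, 0, 0, -8]].
Applying the same elementary operations to the rows and columns of H produces a congruent diagonal matrix with entries -18, -12, -20/27, -8.
So there are 4 negative pivots.
H is negative definite, so the origin is a strict local maximum.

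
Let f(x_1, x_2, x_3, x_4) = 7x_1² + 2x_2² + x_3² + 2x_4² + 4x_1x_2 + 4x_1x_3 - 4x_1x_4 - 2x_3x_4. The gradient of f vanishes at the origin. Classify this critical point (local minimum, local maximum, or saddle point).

The Hessian at the origin is H = [[14, 4, 4, -4], [4, 4, 0, 0], [4, 0, 2, -2], [-4, 0, -2, 4]].
Row-reducing H symmetrically gives the diagonal entries 14, 20/7, 2/5, 2.
So there are 4 positive pivots.
H is positive definite, so the origin is a strict local minimum.

local minimum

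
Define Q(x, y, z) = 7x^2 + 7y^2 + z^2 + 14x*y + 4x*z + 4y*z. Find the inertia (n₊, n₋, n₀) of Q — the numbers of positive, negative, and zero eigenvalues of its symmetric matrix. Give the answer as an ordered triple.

(2, 0, 1)

The associated matrix is A = [[7, 7, 2], [7, 7, 2], [2, 2, 1]].
Row-reducing A symmetrically gives the diagonal entries 7, 0, 3/7.
That gives 2 positive, 1 zero pivots.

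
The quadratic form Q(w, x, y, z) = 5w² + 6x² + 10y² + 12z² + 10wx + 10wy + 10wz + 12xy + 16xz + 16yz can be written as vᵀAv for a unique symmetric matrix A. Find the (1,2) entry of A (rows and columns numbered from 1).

The coefficient of w·x in Q is 10. For a symmetric A this equals A[1,2] + A[2,1] = 2·A[1,2].
So A[1,2] = 10/2 = 5.

5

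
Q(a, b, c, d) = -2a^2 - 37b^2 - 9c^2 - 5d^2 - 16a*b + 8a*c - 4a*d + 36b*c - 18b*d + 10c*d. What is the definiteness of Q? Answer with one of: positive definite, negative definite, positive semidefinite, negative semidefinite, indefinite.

The symmetric matrix of Q is A = [[-2, -8, 4, -2], [-8, -37, 18, -9], [4, 18, -9, 5], [-2, -9, 5, -5]].
Leading principal minors: Δ_1 = -2, Δ_2 = 10, Δ_3 = -2, Δ_4 = 2.
The signs alternate starting with Δ_1 < 0, so by Sylvester's criterion Q is negative definite.

negative definite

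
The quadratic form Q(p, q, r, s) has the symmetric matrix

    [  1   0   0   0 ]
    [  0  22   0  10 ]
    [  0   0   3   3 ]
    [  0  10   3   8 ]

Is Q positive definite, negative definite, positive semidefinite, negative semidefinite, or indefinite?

positive definite

Leading principal minors: Δ_1 = 1, Δ_2 = 22, Δ_3 = 66, Δ_4 = 30.
All leading principal minors are positive, so by Sylvester's criterion Q is positive definite.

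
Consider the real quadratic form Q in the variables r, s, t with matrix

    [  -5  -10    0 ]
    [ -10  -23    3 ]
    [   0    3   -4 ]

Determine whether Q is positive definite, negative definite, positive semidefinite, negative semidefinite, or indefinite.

Leading principal minors: Δ_1 = -5, Δ_2 = 15, Δ_3 = -15.
The signs alternate starting with Δ_1 < 0, so by Sylvester's criterion Q is negative definite.

negative definite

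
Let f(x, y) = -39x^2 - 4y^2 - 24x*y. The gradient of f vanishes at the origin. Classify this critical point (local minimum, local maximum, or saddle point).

The Hessian at the origin is H = [[-78, -24], [-24, -8]].
det H = -78·-8 − (-24)² = 48 > 0 and H[1,1] = -78 < 0, so H is negative definite.
Therefore the origin is a local maximum.

local maximum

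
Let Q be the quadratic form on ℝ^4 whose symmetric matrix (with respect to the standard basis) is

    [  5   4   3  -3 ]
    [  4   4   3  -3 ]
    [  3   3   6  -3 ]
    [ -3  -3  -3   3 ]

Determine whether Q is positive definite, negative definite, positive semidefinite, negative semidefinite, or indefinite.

positive definite

Leading principal minors: Δ_1 = 5, Δ_2 = 4, Δ_3 = 15, Δ_4 = 9.
All leading principal minors are positive, so by Sylvester's criterion Q is positive definite.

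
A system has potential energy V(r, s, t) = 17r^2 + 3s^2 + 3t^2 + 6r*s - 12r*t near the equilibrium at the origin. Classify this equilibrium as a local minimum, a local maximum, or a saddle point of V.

The Hessian at the origin is H = [[34, 6, -12], [6, 6, 0], [-12, 0, 6]].
Congruent diagonalization of H (simultaneous row and column reduction) yields pivots 34, 84/17, 6/7.
That gives 3 positive pivots.
H is positive definite, so the origin is a strict local minimum.

local minimum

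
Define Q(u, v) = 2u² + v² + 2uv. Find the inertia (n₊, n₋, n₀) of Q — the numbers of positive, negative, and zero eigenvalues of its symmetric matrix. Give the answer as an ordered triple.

The associated matrix is A = [[2, 1], [1, 1]].
An LDLᵀ factorisation of A has diagonal entries 2, 1/2.
So there are 2 positive pivots.

(2, 0, 0)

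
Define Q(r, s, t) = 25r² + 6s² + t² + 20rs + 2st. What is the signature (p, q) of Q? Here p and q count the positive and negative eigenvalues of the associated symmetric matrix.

Write A = [[25, 10, 0], [10, 6, 1], [0, 1, 1]].
Symmetric row and column elimination reduces A to a congruent diagonal form with pivots 25, 2, 1/2.
Counting signs: 3 positive.

(3, 0)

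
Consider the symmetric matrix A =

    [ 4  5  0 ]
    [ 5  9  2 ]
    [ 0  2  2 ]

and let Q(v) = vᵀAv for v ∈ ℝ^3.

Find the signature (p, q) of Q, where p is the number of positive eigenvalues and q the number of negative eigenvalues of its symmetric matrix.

(3, 0)

An LDLᵀ factorisation of A has diagonal entries 4, 11/4, 6/11.
So there are 3 positive pivots.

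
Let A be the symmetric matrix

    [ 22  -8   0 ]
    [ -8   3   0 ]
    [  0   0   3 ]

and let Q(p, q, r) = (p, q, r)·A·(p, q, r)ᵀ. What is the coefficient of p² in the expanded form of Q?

22

The coefficient of p² is the diagonal entry A[1,1] = 22.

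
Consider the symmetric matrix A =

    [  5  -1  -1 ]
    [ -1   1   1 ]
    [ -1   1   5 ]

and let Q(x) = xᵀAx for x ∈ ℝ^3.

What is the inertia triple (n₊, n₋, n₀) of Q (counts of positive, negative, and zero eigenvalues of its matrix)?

(3, 0, 0)

An LDLᵀ factorisation of A has diagonal entries 5, 4/5, 4.
Counting signs: 3 positive.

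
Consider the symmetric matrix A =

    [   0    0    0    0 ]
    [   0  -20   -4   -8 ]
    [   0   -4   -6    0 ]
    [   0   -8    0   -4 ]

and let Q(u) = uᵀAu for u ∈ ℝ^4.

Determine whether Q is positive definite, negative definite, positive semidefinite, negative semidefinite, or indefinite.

negative semidefinite

Congruent diagonalization of A (simultaneous row and column reduction) yields pivots 0, -20, -26/5, -4/13.
That gives 3 negative, 1 zero pivots.
Hence Q is negative semidefinite.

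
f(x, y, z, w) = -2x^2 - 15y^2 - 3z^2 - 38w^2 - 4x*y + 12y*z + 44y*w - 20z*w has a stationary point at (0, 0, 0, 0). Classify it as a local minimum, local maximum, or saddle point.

local maximum

The Hessian at the origin is H = [[-4, -4, 0, 0], [-4, -30, 12, 44], [0, 12, -6, -20], [0, 44, -20, -76]].
Symmetric row and column elimination reduces H to a congruent diagonal form with pivots -4, -26, -6/13, -4/3.
So there are 4 negative pivots.
H is negative definite, so the origin is a strict local maximum.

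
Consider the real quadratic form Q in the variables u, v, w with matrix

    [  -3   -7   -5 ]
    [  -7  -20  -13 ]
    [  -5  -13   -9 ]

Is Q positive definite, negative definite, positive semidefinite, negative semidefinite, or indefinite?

negative definite

An LDLᵀ factorisation of A has diagonal entries -3, -11/3, -2/11.
Counting signs: 3 negative.
Hence Q is negative definite.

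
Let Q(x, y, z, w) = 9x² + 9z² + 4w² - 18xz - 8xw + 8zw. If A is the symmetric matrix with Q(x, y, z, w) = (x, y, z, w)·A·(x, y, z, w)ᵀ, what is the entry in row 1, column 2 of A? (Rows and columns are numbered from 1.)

0

The coefficient of x·y in Q is 0. For a symmetric A this equals A[1,2] + A[2,1] = 2·A[1,2].
So A[1,2] = 0/2 = 0.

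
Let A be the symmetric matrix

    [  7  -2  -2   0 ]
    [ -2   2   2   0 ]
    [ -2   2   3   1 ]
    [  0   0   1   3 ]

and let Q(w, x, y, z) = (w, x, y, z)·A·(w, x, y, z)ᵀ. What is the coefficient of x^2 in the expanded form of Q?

2

The coefficient of x^2 is the diagonal entry A[2,2] = 2.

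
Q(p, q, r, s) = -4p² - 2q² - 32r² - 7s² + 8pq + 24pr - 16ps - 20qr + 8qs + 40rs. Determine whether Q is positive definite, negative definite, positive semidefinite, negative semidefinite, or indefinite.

indefinite

Write A = [[-4, 4, 12, -8], [4, -2, -10, 4], [12, -10, -32, 20], [-8, 4, 20, -7]].
Applying the same elementary operations to the rows and columns of A produces a congruent diagonal matrix with entries -4, 2, 2, 1.
That gives 3 positive, 1 negative pivots.
Hence Q is indefinite.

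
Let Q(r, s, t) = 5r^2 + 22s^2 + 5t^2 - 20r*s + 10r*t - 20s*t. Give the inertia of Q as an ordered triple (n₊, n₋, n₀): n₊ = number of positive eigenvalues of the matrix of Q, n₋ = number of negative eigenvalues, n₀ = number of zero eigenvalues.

(2, 0, 1)

The symmetric matrix is A = [[5, -10, 5], [-10, 22, -10], [5, -10, 5]].
Applying the same elementary operations to the rows and columns of A produces a congruent diagonal matrix with entries 5, 2, 0.
So there are 2 positive, 1 zero pivots.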